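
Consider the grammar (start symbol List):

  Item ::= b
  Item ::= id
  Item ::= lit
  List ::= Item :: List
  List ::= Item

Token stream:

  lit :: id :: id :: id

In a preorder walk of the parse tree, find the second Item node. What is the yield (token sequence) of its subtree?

id

[List [Item lit] :: [List [Item id] :: [List [Item id] :: [List [Item id]]]]]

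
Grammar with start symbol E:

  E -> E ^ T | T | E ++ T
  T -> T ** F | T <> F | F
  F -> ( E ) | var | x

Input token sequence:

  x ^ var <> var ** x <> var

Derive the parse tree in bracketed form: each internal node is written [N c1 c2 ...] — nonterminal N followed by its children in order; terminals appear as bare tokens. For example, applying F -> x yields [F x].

[E [E [T [F x]]] ^ [T [T [T [T [F var]] <> [F var]] ** [F x]] <> [F var]]]

E
E ^ T
T ^ T
F ^ T
x ^ T
x ^ T <> F
x ^ T ** F <> F
x ^ T <> F ** F <> F
x ^ F <> F ** F <> F
x ^ var <> F ** F <> F
x ^ var <> var ** F <> F
x ^ var <> var ** x <> F
x ^ var <> var ** x <> var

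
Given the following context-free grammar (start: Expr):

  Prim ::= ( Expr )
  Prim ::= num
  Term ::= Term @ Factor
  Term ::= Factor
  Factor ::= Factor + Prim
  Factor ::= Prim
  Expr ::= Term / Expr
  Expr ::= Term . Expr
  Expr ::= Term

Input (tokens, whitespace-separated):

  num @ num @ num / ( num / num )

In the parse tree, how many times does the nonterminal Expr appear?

[Expr [Term [Term [Term [Factor [Prim num]]] @ [Factor [Prim num]]] @ [Factor [Prim num]]] / [Expr [Term [Factor [Prim ( [Expr [Term [Factor [Prim num]]] / [Expr [Term [Factor [Prim num]]]]] )]]]]]

4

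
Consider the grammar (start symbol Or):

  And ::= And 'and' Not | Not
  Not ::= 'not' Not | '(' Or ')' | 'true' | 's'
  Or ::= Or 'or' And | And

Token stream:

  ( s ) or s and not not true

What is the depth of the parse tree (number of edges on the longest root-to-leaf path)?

[Or [Or [And [Not ( [Or [And [Not s]]] )]]] or [And [And [Not s]] and [Not not [Not not [Not true]]]]]

7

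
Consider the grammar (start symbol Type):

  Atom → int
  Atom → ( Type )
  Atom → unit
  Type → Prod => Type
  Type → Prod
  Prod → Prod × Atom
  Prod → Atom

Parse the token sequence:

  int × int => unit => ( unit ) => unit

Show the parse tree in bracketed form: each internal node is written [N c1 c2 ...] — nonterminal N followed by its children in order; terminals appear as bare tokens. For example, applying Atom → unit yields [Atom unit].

Type
Prod => Type
Prod × Atom => Type
Atom × Atom => Type
int × Atom => Type
int × int => Type
int × int => Prod => Type
int × int => Atom => Type
int × int => unit => Type
int × int => unit => Prod => Type
int × int => unit => Atom => Type
int × int => unit => ( Type ) => Type
int × int => unit => ( Prod ) => Type
int × int => unit => ( Atom ) => Type
int × int => unit => ( unit ) => Type
int × int => unit => ( unit ) => Prod
int × int => unit => ( unit ) => Atom
int × int => unit => ( unit ) => unit

[Type [Prod [Prod [Atom int]] × [Atom int]] => [Type [Prod [Atom unit]] => [Type [Prod [Atom ( [Type [Prod [Atom unit]]] )]] => [Type [Prod [Atom unit]]]]]]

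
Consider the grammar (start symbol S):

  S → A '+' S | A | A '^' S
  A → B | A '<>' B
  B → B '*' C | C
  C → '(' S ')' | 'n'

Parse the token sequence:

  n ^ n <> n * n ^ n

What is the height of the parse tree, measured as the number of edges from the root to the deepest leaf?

6

[S [A [B [C n]]] ^ [S [A [A [B [C n]]] <> [B [B [C n]] * [C n]]] ^ [S [A [B [C n]]]]]]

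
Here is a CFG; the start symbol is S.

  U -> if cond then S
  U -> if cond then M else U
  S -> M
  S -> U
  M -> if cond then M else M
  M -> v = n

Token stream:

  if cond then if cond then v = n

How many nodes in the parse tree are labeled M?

1

[S [U if cond then [S [U if cond then [S [M v = n]]]]]]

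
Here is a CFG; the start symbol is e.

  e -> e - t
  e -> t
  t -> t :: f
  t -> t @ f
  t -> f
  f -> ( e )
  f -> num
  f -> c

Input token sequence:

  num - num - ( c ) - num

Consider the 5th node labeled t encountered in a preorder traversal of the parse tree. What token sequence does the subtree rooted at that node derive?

num

[e [e [e [e [t [f num]]] - [t [f num]]] - [t [f ( [e [t [f c]]] )]]] - [t [f num]]]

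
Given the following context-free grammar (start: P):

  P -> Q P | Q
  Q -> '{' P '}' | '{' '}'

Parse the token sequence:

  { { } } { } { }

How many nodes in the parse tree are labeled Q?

[P [Q { [P [Q { }]] }] [P [Q { }] [P [Q { }]]]]

4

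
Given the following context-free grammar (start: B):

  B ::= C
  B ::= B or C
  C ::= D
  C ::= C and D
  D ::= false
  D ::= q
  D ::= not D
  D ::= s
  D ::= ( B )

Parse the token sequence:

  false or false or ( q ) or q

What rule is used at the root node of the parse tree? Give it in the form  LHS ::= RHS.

B ::= B or C

[B [B [B [B [C [D false]]] or [C [D false]]] or [C [D ( [B [C [D q]]] )]]] or [C [D q]]]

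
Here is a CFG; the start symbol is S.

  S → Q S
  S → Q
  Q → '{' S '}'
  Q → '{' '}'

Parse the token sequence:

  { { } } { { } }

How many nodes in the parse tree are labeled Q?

4

[S [Q { [S [Q { }]] }] [S [Q { [S [Q { }]] }]]]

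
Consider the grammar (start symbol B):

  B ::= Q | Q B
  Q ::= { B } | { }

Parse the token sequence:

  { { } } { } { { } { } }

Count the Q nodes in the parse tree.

[B [Q { [B [Q { }]] }] [B [Q { }] [B [Q { [B [Q { }] [B [Q { }]]] }]]]]

6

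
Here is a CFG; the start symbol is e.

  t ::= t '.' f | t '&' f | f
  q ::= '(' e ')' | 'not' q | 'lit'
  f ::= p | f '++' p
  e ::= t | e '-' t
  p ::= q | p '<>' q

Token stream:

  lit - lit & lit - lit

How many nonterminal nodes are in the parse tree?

19

[e [e [e [t [f [p [q lit]]]]] - [t [t [f [p [q lit]]]] & [f [p [q lit]]]]] - [t [f [p [q lit]]]]]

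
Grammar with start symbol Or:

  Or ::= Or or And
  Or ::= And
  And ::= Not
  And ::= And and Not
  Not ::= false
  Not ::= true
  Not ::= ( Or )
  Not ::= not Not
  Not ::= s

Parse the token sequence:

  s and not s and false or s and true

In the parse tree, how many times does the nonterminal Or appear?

2

[Or [Or [And [And [And [Not s]] and [Not not [Not s]]] and [Not false]]] or [And [And [Not s]] and [Not true]]]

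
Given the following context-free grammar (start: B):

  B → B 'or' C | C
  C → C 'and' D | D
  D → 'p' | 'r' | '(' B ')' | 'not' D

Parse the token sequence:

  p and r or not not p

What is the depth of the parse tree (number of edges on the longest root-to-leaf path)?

5

[B [B [C [C [D p]] and [D r]]] or [C [D not [D not [D p]]]]]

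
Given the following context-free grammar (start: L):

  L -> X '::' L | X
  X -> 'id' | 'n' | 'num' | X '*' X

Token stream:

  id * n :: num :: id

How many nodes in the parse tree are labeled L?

[L [X [X id] * [X n]] :: [L [X num] :: [L [X id]]]]

3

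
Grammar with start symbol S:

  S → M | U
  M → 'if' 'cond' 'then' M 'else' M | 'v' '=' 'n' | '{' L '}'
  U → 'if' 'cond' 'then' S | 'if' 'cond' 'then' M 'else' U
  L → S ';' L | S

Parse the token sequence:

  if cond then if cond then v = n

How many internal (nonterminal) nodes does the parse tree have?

6

[S [U if cond then [S [U if cond then [S [M v = n]]]]]]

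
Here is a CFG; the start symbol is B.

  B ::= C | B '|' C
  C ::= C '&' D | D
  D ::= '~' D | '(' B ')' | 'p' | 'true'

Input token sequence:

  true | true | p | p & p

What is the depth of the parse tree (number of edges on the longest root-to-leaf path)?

6

[B [B [B [B [C [D true]]] | [C [D true]]] | [C [D p]]] | [C [C [D p]] & [D p]]]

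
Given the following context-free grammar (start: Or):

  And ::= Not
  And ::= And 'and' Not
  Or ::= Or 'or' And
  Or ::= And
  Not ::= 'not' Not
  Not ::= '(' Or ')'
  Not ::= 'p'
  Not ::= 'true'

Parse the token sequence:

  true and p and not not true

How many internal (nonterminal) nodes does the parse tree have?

[Or [And [And [And [Not true]] and [Not p]] and [Not not [Not not [Not true]]]]]

9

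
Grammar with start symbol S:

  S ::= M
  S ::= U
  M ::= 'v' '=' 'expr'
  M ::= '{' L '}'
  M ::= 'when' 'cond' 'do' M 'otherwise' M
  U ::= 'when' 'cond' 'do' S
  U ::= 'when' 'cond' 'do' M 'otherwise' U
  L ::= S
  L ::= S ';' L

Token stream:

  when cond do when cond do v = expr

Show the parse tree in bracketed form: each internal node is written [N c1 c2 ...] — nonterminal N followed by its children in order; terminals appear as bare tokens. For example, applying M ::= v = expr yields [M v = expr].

[S [U when cond do [S [U when cond do [S [M v = expr]]]]]]

S
U
when cond do S
when cond do U
when cond do when cond do S
when cond do when cond do M
when cond do when cond do v = expr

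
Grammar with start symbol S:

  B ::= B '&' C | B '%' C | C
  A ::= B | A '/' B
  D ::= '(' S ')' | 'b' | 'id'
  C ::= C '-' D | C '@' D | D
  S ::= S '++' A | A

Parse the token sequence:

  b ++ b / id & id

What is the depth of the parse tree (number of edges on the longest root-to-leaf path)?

6

[S [S [A [B [C [D b]]]]] ++ [A [A [B [C [D b]]]] / [B [B [C [D id]]] & [C [D id]]]]]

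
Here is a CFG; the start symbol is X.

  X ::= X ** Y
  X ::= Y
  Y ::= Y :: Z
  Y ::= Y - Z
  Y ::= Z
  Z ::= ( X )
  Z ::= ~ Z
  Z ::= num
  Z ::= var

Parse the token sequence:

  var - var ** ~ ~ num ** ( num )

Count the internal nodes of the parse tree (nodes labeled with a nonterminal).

[X [X [X [Y [Y [Z var]] - [Z var]]] ** [Y [Z ~ [Z ~ [Z num]]]]] ** [Y [Z ( [X [Y [Z num]]] )]]]

16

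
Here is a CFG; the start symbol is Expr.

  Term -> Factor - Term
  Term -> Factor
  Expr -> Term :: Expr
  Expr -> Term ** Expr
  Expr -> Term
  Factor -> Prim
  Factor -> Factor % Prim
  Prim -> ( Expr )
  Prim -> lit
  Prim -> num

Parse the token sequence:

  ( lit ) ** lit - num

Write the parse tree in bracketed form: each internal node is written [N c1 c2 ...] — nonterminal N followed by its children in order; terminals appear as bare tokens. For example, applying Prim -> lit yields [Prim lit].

[Expr [Term [Factor [Prim ( [Expr [Term [Factor [Prim lit]]]] )]]] ** [Expr [Term [Factor [Prim lit]] - [Term [Factor [Prim num]]]]]]

Expr
Term ** Expr
Factor ** Expr
Prim ** Expr
( Expr ) ** Expr
( Term ) ** Expr
( Factor ) ** Expr
( Prim ) ** Expr
( lit ) ** Expr
( lit ) ** Term
( lit ) ** Factor - Term
( lit ) ** Prim - Term
( lit ) ** lit - Term
( lit ) ** lit - Factor
( lit ) ** lit - Prim
( lit ) ** lit - num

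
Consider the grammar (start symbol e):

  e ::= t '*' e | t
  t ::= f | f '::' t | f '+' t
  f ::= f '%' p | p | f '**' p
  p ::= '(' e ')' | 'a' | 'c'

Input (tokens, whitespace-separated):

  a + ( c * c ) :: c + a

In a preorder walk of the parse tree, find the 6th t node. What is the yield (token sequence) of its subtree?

[e [t [f [p a]] + [t [f [p ( [e [t [f [p c]]] * [e [t [f [p c]]]]] )]] :: [t [f [p c]] + [t [f [p a]]]]]]]

a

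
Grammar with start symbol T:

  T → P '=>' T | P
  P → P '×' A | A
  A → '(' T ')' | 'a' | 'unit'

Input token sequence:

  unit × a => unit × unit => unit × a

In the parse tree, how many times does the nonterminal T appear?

3

[T [P [P [A unit]] × [A a]] => [T [P [P [A unit]] × [A unit]] => [T [P [P [A unit]] × [A a]]]]]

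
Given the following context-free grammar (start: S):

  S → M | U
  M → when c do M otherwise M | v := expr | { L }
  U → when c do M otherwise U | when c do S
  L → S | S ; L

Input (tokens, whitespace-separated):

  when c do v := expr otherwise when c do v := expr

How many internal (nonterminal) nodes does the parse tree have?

6

[S [U when c do [M v := expr] otherwise [U when c do [S [M v := expr]]]]]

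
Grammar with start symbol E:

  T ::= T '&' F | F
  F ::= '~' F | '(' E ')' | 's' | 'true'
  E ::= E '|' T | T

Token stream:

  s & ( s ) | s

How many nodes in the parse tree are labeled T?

[E [E [T [T [F s]] & [F ( [E [T [F s]]] )]]] | [T [F s]]]

4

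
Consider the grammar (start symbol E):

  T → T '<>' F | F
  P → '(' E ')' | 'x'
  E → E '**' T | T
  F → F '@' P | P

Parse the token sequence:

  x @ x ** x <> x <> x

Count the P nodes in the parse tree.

[E [E [T [F [F [P x]] @ [P x]]]] ** [T [T [T [F [P x]]] <> [F [P x]]] <> [F [P x]]]]

5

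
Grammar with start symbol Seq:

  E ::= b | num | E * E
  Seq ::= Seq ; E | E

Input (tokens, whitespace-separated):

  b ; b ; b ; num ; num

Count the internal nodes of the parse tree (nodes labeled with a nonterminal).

[Seq [Seq [Seq [Seq [Seq [E b]] ; [E b]] ; [E b]] ; [E num]] ; [E num]]

10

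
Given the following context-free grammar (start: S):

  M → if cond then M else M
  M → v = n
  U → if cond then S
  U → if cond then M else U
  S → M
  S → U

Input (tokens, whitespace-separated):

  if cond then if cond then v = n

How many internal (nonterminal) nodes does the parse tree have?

6

[S [U if cond then [S [U if cond then [S [M v = n]]]]]]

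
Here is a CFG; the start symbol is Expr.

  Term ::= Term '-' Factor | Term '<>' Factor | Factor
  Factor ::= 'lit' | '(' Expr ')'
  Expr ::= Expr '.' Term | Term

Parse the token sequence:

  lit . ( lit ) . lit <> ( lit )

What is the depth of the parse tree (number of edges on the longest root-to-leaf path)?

7

[Expr [Expr [Expr [Term [Factor lit]]] . [Term [Factor ( [Expr [Term [Factor lit]]] )]]] . [Term [Term [Factor lit]] <> [Factor ( [Expr [Term [Factor lit]]] )]]]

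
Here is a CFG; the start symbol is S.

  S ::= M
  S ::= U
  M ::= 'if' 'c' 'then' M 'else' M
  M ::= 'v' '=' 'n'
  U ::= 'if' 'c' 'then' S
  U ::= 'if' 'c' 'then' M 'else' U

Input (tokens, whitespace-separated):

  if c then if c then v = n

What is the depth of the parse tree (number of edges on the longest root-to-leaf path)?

6

[S [U if c then [S [U if c then [S [M v = n]]]]]]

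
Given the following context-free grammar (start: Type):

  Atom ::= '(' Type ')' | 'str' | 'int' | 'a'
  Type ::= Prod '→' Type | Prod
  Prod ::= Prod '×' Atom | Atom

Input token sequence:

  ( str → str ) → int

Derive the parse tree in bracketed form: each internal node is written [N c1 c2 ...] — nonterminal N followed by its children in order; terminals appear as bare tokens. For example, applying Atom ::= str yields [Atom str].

[Type [Prod [Atom ( [Type [Prod [Atom str]] → [Type [Prod [Atom str]]]] )]] → [Type [Prod [Atom int]]]]

Type
Prod → Type
Atom → Type
( Type ) → Type
( Prod → Type ) → Type
( Atom → Type ) → Type
( str → Type ) → Type
( str → Prod ) → Type
( str → Atom ) → Type
( str → str ) → Type
( str → str ) → Prod
( str → str ) → Atom
( str → str ) → int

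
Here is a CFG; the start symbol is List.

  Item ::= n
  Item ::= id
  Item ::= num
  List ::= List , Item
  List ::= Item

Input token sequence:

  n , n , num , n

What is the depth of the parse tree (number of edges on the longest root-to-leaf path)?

[List [List [List [List [Item n]] , [Item n]] , [Item num]] , [Item n]]

5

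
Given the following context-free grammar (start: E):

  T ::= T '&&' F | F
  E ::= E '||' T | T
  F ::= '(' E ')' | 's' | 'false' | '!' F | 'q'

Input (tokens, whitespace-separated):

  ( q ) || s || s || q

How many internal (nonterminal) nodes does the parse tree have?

15

[E [E [E [E [T [F ( [E [T [F q]]] )]]] || [T [F s]]] || [T [F s]]] || [T [F q]]]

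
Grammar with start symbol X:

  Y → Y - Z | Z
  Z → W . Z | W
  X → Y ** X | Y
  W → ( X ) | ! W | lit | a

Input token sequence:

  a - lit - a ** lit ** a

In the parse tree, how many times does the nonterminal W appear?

[X [Y [Y [Y [Z [W a]]] - [Z [W lit]]] - [Z [W a]]] ** [X [Y [Z [W lit]]] ** [X [Y [Z [W a]]]]]]

5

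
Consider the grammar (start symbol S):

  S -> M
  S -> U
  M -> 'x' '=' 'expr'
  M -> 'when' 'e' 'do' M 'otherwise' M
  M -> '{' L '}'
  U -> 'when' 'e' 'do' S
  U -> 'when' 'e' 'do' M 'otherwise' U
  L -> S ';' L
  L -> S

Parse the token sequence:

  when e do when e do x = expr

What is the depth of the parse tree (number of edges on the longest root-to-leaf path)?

[S [U when e do [S [U when e do [S [M x = expr]]]]]]

6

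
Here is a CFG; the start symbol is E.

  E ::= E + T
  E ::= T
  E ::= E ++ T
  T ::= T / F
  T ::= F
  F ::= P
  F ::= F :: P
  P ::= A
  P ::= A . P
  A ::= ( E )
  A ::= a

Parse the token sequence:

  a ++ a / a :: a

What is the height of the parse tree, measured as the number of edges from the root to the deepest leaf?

6

[E [E [T [F [P [A a]]]]] ++ [T [T [F [P [A a]]]] / [F [F [P [A a]]] :: [P [A a]]]]]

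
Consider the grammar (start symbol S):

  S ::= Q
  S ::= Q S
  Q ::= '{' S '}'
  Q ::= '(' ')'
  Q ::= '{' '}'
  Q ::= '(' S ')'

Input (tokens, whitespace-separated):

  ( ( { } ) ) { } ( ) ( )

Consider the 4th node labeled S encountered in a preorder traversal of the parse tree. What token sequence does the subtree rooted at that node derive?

[S [Q ( [S [Q ( [S [Q { }]] )]] )] [S [Q { }] [S [Q ( )] [S [Q ( )]]]]]

{ } ( ) ( )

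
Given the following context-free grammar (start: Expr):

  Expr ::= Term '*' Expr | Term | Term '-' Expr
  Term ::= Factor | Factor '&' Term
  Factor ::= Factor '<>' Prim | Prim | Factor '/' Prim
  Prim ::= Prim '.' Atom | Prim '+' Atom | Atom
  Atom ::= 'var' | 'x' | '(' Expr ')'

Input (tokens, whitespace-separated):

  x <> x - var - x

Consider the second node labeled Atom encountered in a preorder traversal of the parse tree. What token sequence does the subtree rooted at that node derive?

x

[Expr [Term [Factor [Factor [Prim [Atom x]]] <> [Prim [Atom x]]]] - [Expr [Term [Factor [Prim [Atom var]]]] - [Expr [Term [Factor [Prim [Atom x]]]]]]]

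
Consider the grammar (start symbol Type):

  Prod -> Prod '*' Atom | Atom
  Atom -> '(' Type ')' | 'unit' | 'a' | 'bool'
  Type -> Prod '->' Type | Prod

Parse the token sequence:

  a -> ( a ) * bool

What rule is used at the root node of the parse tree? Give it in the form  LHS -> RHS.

[Type [Prod [Atom a]] -> [Type [Prod [Prod [Atom ( [Type [Prod [Atom a]]] )]] * [Atom bool]]]]

Type -> Prod '->' Type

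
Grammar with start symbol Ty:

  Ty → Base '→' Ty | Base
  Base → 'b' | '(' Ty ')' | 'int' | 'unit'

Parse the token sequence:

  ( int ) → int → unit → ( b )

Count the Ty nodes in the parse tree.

6

[Ty [Base ( [Ty [Base int]] )] → [Ty [Base int] → [Ty [Base unit] → [Ty [Base ( [Ty [Base b]] )]]]]]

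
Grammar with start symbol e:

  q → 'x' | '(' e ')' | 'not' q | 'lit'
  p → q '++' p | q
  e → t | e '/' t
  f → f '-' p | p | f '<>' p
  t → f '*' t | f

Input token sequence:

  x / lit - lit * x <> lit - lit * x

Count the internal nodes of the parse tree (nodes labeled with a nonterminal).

[e [e [t [f [p [q x]]]]] / [t [f [f [p [q lit]]] - [p [q lit]]] * [t [f [f [f [p [q x]]] <> [p [q lit]]] - [p [q lit]]] * [t [f [p [q x]]]]]]]

27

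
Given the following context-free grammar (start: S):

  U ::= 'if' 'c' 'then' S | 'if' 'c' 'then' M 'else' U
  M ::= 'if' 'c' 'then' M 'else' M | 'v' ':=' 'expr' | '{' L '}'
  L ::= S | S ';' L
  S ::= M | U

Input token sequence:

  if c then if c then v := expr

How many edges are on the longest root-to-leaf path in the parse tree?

6

[S [U if c then [S [U if c then [S [M v := expr]]]]]]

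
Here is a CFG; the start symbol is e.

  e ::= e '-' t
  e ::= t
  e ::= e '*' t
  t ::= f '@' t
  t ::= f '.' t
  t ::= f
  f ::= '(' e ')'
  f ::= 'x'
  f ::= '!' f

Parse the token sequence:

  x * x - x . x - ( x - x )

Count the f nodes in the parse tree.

[e [e [e [e [t [f x]]] * [t [f x]]] - [t [f x] . [t [f x]]]] - [t [f ( [e [e [t [f x]]] - [t [f x]]] )]]]

7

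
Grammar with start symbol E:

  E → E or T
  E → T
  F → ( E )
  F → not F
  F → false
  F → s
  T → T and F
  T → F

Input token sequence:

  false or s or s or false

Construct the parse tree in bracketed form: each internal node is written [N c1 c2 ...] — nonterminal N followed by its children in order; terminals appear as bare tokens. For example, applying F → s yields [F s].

E
E or T
E or T or T
E or T or T or T
T or T or T or T
F or T or T or T
false or T or T or T
false or F or T or T
false or s or T or T
false or s or F or T
false or s or s or T
false or s or s or F
false or s or s or false

[E [E [E [E [T [F false]]] or [T [F s]]] or [T [F s]]] or [T [F false]]]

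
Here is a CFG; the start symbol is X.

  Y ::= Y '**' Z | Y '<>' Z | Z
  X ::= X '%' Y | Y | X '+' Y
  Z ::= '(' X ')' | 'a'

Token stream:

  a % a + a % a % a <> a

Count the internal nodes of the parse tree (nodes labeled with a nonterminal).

[X [X [X [X [X [Y [Z a]]] % [Y [Z a]]] + [Y [Z a]]] % [Y [Z a]]] % [Y [Y [Z a]] <> [Z a]]]

17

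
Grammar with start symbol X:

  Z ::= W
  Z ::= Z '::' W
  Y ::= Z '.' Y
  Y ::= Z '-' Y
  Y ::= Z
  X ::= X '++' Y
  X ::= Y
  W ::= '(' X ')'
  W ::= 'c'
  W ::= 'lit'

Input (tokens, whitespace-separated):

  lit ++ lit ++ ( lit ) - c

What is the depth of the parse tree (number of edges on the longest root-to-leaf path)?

[X [X [X [Y [Z [W lit]]]] ++ [Y [Z [W lit]]]] ++ [Y [Z [W ( [X [Y [Z [W lit]]]] )]] - [Y [Z [W c]]]]]

8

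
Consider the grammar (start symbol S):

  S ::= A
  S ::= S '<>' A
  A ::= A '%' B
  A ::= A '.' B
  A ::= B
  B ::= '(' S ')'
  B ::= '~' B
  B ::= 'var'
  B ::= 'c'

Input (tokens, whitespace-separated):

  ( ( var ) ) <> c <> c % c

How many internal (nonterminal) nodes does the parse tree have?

17

[S [S [S [A [B ( [S [A [B ( [S [A [B var]]] )]]] )]]] <> [A [B c]]] <> [A [A [B c]] % [B c]]]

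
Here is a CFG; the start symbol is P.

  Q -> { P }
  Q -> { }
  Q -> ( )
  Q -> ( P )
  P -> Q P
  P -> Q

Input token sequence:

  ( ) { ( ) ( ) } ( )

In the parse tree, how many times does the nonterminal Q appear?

[P [Q ( )] [P [Q { [P [Q ( )] [P [Q ( )]]] }] [P [Q ( )]]]]

5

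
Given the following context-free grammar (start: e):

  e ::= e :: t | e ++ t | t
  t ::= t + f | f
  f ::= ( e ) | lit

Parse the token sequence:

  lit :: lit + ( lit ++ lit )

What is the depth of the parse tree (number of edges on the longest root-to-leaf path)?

7

[e [e [t [f lit]]] :: [t [t [f lit]] + [f ( [e [e [t [f lit]]] ++ [t [f lit]]] )]]]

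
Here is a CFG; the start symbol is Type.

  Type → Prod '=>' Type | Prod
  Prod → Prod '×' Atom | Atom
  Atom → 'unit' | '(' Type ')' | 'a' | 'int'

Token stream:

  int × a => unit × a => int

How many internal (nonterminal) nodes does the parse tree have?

[Type [Prod [Prod [Atom int]] × [Atom a]] => [Type [Prod [Prod [Atom unit]] × [Atom a]] => [Type [Prod [Atom int]]]]]

13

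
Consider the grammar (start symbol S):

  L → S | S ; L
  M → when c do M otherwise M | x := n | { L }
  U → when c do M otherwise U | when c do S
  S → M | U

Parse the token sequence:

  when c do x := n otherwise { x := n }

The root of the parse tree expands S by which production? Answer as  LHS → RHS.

[S [M when c do [M x := n] otherwise [M { [L [S [M x := n]]] }]]]

S → M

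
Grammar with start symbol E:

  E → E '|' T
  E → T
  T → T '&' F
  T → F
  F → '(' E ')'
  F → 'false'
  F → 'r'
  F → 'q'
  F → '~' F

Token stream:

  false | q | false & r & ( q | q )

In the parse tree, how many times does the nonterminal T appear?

[E [E [E [T [F false]]] | [T [F q]]] | [T [T [T [F false]] & [F r]] & [F ( [E [E [T [F q]]] | [T [F q]]] )]]]

7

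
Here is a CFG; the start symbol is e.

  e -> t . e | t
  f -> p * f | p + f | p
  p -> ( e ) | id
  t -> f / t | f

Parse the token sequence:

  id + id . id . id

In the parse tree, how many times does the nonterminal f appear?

4

[e [t [f [p id] + [f [p id]]]] . [e [t [f [p id]]] . [e [t [f [p id]]]]]]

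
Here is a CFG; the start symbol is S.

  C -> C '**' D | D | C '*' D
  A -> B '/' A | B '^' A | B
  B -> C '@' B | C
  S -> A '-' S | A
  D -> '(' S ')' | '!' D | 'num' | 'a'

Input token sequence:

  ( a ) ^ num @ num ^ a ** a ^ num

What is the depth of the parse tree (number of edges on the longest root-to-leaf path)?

[S [A [B [C [D ( [S [A [B [C [D a]]]]] )]]] ^ [A [B [C [D num]] @ [B [C [D num]]]] ^ [A [B [C [C [D a]] ** [D a]]] ^ [A [B [C [D num]]]]]]]]

10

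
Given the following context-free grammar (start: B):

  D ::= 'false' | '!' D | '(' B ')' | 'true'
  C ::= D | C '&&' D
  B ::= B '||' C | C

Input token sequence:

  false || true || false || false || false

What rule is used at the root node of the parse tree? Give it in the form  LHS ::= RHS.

[B [B [B [B [B [C [D false]]] || [C [D true]]] || [C [D false]]] || [C [D false]]] || [C [D false]]]

B ::= B '||' C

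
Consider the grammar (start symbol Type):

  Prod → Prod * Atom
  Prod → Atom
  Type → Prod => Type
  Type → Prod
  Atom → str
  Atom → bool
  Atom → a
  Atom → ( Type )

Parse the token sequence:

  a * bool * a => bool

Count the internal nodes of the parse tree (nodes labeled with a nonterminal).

[Type [Prod [Prod [Prod [Atom a]] * [Atom bool]] * [Atom a]] => [Type [Prod [Atom bool]]]]

10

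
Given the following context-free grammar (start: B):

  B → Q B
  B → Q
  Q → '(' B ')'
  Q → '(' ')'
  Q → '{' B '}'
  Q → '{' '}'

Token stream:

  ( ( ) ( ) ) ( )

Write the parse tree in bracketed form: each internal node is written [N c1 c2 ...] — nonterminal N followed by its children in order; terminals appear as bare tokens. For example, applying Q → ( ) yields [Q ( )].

[B [Q ( [B [Q ( )] [B [Q ( )]]] )] [B [Q ( )]]]

B
Q B
( B ) B
( Q B ) B
( ( ) B ) B
( ( ) Q ) B
( ( ) ( ) ) B
( ( ) ( ) ) Q
( ( ) ( ) ) ( )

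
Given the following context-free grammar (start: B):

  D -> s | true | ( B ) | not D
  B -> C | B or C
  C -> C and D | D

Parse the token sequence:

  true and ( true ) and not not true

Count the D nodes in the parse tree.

6

[B [C [C [C [D true]] and [D ( [B [C [D true]]] )]] and [D not [D not [D true]]]]]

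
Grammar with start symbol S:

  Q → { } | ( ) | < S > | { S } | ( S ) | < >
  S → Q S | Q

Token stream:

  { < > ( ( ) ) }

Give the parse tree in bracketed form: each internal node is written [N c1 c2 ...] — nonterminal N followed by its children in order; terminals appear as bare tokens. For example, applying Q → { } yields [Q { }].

[S [Q { [S [Q < >] [S [Q ( [S [Q ( )]] )]]] }]]

S
Q
{ S }
{ Q S }
{ < > S }
{ < > Q }
{ < > ( S ) }
{ < > ( Q ) }
{ < > ( ( ) ) }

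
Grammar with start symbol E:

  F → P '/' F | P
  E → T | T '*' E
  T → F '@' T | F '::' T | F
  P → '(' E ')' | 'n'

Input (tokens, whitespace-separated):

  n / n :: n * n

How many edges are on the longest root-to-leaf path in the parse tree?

5

[E [T [F [P n] / [F [P n]]] :: [T [F [P n]]]] * [E [T [F [P n]]]]]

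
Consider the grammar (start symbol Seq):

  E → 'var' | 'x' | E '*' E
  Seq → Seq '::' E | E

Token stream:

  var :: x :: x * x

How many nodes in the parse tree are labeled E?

5

[Seq [Seq [Seq [E var]] :: [E x]] :: [E [E x] * [E x]]]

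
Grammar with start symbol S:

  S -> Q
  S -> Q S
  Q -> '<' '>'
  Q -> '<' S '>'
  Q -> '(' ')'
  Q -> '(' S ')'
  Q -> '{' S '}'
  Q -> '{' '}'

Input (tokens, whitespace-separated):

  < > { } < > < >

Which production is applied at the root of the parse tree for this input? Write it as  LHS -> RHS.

S -> Q S

[S [Q < >] [S [Q { }] [S [Q < >] [S [Q < >]]]]]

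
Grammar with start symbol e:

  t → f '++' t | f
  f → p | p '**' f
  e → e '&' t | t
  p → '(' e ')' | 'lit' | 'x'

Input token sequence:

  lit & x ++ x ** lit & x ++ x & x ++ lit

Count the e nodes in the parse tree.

[e [e [e [e [t [f [p lit]]]] & [t [f [p x]] ++ [t [f [p x] ** [f [p lit]]]]]] & [t [f [p x]] ++ [t [f [p x]]]]] & [t [f [p x]] ++ [t [f [p lit]]]]]

4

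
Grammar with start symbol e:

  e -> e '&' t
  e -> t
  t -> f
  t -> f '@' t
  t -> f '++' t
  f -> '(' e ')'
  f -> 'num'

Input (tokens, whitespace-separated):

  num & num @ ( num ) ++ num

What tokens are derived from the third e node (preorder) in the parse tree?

[e [e [t [f num]]] & [t [f num] @ [t [f ( [e [t [f num]]] )] ++ [t [f num]]]]]

num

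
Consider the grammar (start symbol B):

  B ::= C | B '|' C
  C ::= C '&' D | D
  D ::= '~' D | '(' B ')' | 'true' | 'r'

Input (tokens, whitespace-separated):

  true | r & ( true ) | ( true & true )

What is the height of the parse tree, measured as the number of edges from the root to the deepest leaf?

[B [B [B [C [D true]]] | [C [C [D r]] & [D ( [B [C [D true]]] )]]] | [C [D ( [B [C [C [D true]] & [D true]]] )]]]

7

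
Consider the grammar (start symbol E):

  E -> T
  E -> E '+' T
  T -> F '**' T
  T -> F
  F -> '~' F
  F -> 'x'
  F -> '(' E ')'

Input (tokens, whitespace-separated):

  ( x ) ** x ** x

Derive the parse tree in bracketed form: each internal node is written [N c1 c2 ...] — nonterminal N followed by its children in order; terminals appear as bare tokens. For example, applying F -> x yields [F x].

E
T
F ** T
( E ) ** T
( T ) ** T
( F ) ** T
( x ) ** T
( x ) ** F ** T
( x ) ** x ** T
( x ) ** x ** F
( x ) ** x ** x

[E [T [F ( [E [T [F x]]] )] ** [T [F x] ** [T [F x]]]]]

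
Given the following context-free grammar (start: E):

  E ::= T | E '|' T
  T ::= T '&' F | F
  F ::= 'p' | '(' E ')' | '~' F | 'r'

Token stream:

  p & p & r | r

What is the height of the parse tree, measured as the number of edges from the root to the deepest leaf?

6

[E [E [T [T [T [F p]] & [F p]] & [F r]]] | [T [F r]]]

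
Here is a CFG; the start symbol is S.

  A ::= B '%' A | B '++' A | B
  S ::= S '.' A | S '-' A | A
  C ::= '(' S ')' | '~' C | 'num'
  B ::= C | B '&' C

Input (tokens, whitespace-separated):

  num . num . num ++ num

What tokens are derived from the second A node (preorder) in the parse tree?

num

[S [S [S [A [B [C num]]]] . [A [B [C num]]]] . [A [B [C num]] ++ [A [B [C num]]]]]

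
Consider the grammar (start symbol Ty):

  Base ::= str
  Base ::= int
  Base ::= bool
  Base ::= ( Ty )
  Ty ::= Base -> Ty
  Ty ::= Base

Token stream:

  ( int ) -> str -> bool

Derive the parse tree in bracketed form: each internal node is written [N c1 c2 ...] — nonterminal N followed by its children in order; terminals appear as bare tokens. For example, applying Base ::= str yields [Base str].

Ty
Base -> Ty
( Ty ) -> Ty
( Base ) -> Ty
( int ) -> Ty
( int ) -> Base -> Ty
( int ) -> str -> Ty
( int ) -> str -> Base
( int ) -> str -> bool

[Ty [Base ( [Ty [Base int]] )] -> [Ty [Base str] -> [Ty [Base bool]]]]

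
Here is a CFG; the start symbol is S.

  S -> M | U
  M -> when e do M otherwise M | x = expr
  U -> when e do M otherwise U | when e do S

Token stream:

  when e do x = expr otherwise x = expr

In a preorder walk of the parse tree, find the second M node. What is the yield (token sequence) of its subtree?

[S [M when e do [M x = expr] otherwise [M x = expr]]]

x = expr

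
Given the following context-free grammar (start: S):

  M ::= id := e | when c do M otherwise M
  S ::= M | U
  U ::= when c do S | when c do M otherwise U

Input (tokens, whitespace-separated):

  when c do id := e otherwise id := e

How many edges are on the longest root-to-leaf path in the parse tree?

[S [M when c do [M id := e] otherwise [M id := e]]]

3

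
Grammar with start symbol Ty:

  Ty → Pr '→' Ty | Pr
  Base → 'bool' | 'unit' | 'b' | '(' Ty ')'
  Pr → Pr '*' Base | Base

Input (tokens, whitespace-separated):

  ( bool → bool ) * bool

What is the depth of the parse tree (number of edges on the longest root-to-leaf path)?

8

[Ty [Pr [Pr [Base ( [Ty [Pr [Base bool]] → [Ty [Pr [Base bool]]]] )]] * [Base bool]]]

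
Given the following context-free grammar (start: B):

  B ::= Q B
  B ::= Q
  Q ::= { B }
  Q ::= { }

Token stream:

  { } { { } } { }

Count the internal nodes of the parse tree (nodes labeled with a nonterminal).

8

[B [Q { }] [B [Q { [B [Q { }]] }] [B [Q { }]]]]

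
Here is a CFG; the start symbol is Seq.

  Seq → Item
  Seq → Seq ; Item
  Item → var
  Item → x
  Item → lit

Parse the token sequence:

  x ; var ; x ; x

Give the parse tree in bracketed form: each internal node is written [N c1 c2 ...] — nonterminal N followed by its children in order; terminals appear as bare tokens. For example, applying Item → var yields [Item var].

[Seq [Seq [Seq [Seq [Item x]] ; [Item var]] ; [Item x]] ; [Item x]]

Seq
Seq ; Item
Seq ; Item ; Item
Seq ; Item ; Item ; Item
Item ; Item ; Item ; Item
x ; Item ; Item ; Item
x ; var ; Item ; Item
x ; var ; x ; Item
x ; var ; x ; x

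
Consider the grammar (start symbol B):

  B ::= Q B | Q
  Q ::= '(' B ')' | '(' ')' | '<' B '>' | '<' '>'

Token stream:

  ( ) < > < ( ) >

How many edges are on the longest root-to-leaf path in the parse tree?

6

[B [Q ( )] [B [Q < >] [B [Q < [B [Q ( )]] >]]]]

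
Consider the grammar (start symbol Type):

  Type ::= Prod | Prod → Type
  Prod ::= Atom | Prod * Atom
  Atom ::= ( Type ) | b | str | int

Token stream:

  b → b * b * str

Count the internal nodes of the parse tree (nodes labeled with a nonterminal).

10

[Type [Prod [Atom b]] → [Type [Prod [Prod [Prod [Atom b]] * [Atom b]] * [Atom str]]]]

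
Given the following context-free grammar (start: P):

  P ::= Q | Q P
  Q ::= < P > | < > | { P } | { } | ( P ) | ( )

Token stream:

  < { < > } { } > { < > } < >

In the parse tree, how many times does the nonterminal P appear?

[P [Q < [P [Q { [P [Q < >]] }] [P [Q { }]]] >] [P [Q { [P [Q < >]] }] [P [Q < >]]]]

7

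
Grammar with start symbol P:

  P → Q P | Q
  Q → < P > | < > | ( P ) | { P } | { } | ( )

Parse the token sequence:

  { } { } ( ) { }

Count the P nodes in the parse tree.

4

[P [Q { }] [P [Q { }] [P [Q ( )] [P [Q { }]]]]]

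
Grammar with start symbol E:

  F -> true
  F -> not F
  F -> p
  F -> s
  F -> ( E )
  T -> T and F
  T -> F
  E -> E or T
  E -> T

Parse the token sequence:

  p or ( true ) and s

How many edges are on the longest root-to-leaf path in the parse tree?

[E [E [T [F p]]] or [T [T [F ( [E [T [F true]]] )]] and [F s]]]

7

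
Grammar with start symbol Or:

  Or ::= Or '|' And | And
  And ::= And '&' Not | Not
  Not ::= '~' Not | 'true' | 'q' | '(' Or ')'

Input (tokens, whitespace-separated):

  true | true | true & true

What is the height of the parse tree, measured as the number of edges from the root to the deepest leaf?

5

[Or [Or [Or [And [Not true]]] | [And [Not true]]] | [And [And [Not true]] & [Not true]]]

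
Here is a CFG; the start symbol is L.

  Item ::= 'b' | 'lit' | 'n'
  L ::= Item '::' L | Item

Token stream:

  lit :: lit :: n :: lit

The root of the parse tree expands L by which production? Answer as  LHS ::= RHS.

L ::= Item '::' L

[L [Item lit] :: [L [Item lit] :: [L [Item n] :: [L [Item lit]]]]]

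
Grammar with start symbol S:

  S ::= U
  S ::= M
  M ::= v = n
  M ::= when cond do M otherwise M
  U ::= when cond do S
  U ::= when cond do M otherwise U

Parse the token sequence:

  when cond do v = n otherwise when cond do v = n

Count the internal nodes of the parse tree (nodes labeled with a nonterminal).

[S [U when cond do [M v = n] otherwise [U when cond do [S [M v = n]]]]]

6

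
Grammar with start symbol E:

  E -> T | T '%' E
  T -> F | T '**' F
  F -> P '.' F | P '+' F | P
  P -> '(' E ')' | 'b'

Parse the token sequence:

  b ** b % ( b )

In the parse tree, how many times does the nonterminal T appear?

4

[E [T [T [F [P b]]] ** [F [P b]]] % [E [T [F [P ( [E [T [F [P b]]]] )]]]]]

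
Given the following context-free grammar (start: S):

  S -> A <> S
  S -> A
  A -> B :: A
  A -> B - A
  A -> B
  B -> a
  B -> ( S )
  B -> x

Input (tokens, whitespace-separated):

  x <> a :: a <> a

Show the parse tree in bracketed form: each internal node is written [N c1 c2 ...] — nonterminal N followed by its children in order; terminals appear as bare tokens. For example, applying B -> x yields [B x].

S
A <> S
B <> S
x <> S
x <> A <> S
x <> B :: A <> S
x <> a :: A <> S
x <> a :: B <> S
x <> a :: a <> S
x <> a :: a <> A
x <> a :: a <> B
x <> a :: a <> a

[S [A [B x]] <> [S [A [B a] :: [A [B a]]] <> [S [A [B a]]]]]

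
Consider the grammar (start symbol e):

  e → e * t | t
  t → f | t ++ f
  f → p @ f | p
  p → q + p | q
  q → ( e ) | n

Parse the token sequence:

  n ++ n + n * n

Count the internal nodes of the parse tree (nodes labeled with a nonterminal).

[e [e [t [t [f [p [q n]]]] ++ [f [p [q n] + [p [q n]]]]]] * [t [f [p [q n]]]]]

16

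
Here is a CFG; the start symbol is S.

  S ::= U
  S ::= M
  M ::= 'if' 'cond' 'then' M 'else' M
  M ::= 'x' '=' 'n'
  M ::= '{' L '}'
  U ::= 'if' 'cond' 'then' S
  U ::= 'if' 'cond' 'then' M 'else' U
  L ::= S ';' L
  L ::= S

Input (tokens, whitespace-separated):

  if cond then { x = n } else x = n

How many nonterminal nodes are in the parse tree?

[S [M if cond then [M { [L [S [M x = n]]] }] else [M x = n]]]

7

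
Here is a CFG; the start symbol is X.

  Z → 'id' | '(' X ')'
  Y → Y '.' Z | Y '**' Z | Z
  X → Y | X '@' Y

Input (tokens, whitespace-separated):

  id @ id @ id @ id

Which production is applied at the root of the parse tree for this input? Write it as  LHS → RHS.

X → X '@' Y

[X [X [X [X [Y [Z id]]] @ [Y [Z id]]] @ [Y [Z id]]] @ [Y [Z id]]]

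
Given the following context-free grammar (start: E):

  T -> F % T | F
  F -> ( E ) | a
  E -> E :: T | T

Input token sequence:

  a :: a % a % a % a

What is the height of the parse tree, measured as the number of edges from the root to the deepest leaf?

[E [E [T [F a]]] :: [T [F a] % [T [F a] % [T [F a] % [T [F a]]]]]]

6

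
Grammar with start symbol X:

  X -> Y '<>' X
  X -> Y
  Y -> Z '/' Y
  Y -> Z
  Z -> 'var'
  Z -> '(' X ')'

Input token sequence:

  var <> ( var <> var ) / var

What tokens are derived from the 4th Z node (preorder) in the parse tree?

var

[X [Y [Z var]] <> [X [Y [Z ( [X [Y [Z var]] <> [X [Y [Z var]]]] )] / [Y [Z var]]]]]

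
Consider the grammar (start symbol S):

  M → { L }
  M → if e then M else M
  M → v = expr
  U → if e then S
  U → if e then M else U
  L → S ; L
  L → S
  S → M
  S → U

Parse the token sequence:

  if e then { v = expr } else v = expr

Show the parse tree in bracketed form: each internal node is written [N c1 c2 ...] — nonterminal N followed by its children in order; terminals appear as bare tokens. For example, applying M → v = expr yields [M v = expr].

S
M
if e then M else M
if e then { L } else M
if e then { S } else M
if e then { M } else M
if e then { v = expr } else M
if e then { v = expr } else v = expr

[S [M if e then [M { [L [S [M v = expr]]] }] else [M v = expr]]]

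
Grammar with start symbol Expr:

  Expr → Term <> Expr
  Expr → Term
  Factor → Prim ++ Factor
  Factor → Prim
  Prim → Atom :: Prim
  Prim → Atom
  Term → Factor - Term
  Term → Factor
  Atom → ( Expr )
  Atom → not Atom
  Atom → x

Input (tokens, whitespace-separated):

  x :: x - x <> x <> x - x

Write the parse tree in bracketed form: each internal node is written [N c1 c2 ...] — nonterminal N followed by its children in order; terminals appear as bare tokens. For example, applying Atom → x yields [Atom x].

[Expr [Term [Factor [Prim [Atom x] :: [Prim [Atom x]]]] - [Term [Factor [Prim [Atom x]]]]] <> [Expr [Term [Factor [Prim [Atom x]]]] <> [Expr [Term [Factor [Prim [Atom x]]] - [Term [Factor [Prim [Atom x]]]]]]]]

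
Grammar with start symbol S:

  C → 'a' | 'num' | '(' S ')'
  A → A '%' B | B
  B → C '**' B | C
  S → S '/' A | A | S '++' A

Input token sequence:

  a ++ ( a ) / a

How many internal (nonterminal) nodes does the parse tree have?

16

[S [S [S [A [B [C a]]]] ++ [A [B [C ( [S [A [B [C a]]]] )]]]] / [A [B [C a]]]]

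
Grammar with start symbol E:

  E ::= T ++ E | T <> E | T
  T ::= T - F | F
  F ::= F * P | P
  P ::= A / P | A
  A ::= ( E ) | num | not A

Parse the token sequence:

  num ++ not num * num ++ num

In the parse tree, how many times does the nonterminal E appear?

[E [T [F [P [A num]]]] ++ [E [T [F [F [P [A not [A num]]]] * [P [A num]]]] ++ [E [T [F [P [A num]]]]]]]

3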